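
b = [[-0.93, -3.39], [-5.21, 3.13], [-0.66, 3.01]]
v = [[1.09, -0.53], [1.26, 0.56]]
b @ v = [[-5.29,-1.41],[-1.74,4.51],[3.07,2.04]]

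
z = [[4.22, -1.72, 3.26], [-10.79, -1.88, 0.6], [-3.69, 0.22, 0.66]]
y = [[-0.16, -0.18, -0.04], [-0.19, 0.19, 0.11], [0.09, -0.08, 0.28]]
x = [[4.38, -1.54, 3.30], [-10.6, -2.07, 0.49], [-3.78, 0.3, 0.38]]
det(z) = -44.59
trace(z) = 3.00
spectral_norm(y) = 0.31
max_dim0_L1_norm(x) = 18.76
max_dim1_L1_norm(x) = 13.16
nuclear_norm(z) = 17.12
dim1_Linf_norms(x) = [4.38, 10.6, 3.78]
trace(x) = 2.69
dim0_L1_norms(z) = [18.7, 3.82, 4.52]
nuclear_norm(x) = 16.99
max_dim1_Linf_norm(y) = 0.28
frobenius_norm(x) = 12.80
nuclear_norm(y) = 0.84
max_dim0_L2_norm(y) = 0.3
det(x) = -43.76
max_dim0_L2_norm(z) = 12.16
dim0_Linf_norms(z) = [10.79, 1.88, 3.26]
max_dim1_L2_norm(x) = 10.81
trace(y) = 0.31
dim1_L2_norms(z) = [5.6, 10.97, 3.76]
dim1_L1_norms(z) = [9.2, 13.27, 4.57]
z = y + x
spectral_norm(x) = 12.15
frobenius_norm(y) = 0.49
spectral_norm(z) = 12.21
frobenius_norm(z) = 12.88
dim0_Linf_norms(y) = [0.19, 0.19, 0.28]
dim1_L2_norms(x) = [5.7, 10.81, 3.81]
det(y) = -0.02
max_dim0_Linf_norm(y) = 0.28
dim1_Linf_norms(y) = [0.18, 0.19, 0.28]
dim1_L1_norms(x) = [9.22, 13.16, 4.46]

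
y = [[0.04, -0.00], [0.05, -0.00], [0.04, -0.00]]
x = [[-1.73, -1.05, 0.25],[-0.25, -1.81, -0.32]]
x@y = [[-0.11, 0.00],  [-0.11, 0.0]]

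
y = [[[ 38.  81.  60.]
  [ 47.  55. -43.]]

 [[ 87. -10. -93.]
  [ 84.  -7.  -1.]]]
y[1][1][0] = 84.0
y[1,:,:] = [[87.0, -10.0, -93.0], [84.0, -7.0, -1.0]]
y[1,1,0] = 84.0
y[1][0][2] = -93.0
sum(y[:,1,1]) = 48.0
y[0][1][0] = 47.0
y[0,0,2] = 60.0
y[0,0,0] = 38.0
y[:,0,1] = [81.0, -10.0]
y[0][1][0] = 47.0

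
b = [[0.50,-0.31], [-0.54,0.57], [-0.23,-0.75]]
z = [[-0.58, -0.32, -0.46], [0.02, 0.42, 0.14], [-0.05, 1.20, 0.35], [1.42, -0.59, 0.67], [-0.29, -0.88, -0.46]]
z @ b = [[-0.01,0.34], [-0.25,0.13], [-0.75,0.44], [0.87,-1.28], [0.44,-0.07]]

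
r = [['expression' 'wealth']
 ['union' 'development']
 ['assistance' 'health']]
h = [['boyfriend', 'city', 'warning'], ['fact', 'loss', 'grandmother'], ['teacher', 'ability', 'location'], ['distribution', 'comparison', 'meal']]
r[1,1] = 'development'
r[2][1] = 'health'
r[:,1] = ['wealth', 'development', 'health']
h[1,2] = 'grandmother'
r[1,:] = ['union', 'development']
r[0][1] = 'wealth'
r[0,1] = 'wealth'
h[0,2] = 'warning'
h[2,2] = 'location'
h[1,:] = ['fact', 'loss', 'grandmother']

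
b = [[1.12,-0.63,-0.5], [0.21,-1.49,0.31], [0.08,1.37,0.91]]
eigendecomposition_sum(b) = [[0.01+0.00j, (-0.2+0j), 0.03+0.00j], [0.11+0.00j, (-1.53+0j), 0.21+0.00j], [(-0.06-0j), 0.83-0.00j, (-0.11-0j)]] + [[(0.55+0.15j), -0.22+0.48j, -0.26+0.92j], [0.05-0.03j, 0.02+0.05j, (0.05+0.08j)], [(0.07-0.31j), 0.27+0.11j, (0.51+0.13j)]] + [[(0.55-0.15j), (-0.22-0.48j), (-0.26-0.92j)], [(0.05+0.03j), 0.02-0.05j, (0.05-0.08j)], [(0.07+0.31j), 0.27-0.11j, 0.51-0.13j]]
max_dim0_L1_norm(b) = 3.49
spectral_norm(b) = 2.26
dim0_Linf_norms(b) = [1.12, 1.49, 0.91]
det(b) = -2.09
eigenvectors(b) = [[-0.11+0.00j, (-0.87+0j), -0.87-0.00j], [(-0.87+0j), -0.06+0.07j, -0.06-0.07j], [(0.47+0j), 0.02+0.48j, 0.02-0.48j]]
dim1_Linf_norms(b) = [1.12, 1.49, 1.37]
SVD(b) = [[-0.45,0.88,0.17], [-0.59,-0.43,0.68], [0.67,0.21,0.72]] @ diag([2.255173065890521, 1.055502539979582, 0.8792660751891894]) @ [[-0.25,0.92,0.29], [0.86,0.35,-0.37], [0.44,-0.15,0.89]]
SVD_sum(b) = [[0.26, -0.93, -0.29], [0.34, -1.24, -0.38], [-0.38, 1.39, 0.43]] + [[0.80, 0.33, -0.34], [-0.39, -0.16, 0.17], [0.19, 0.08, -0.08]] + [[0.06, -0.02, 0.13], [0.26, -0.09, 0.53], [0.28, -0.10, 0.56]]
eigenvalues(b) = [(-1.63+0j), (1.09+0.32j), (1.09-0.32j)]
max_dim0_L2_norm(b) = 2.12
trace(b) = 0.54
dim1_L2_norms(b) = [1.38, 1.54, 1.65]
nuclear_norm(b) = 4.19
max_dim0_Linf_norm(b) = 1.49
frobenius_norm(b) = 2.64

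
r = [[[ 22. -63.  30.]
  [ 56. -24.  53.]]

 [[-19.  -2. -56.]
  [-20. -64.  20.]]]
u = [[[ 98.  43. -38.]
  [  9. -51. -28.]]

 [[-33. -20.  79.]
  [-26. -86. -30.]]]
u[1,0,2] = 79.0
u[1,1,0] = -26.0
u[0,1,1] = -51.0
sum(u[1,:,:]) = -116.0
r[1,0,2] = -56.0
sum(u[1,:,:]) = -116.0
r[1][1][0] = -20.0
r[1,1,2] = 20.0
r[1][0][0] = -19.0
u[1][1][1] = -86.0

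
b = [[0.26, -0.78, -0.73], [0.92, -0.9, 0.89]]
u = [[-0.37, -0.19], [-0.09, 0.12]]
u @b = [[-0.27, 0.46, 0.10], [0.09, -0.04, 0.17]]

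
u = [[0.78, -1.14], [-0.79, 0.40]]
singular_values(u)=[1.6, 0.37]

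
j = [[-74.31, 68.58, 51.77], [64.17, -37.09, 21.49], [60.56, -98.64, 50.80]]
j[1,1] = -37.09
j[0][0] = -74.31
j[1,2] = 21.49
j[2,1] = -98.64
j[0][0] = -74.31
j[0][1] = 68.58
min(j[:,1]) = -98.64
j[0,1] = 68.58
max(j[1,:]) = 64.17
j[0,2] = 51.77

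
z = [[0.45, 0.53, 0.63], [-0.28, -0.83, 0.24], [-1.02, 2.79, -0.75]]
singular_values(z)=[3.16, 0.97, 0.42]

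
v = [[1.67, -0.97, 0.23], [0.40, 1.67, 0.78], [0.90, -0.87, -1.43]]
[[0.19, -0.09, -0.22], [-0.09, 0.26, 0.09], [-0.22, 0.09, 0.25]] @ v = [[0.08, -0.14, 0.29], [0.03, 0.44, 0.05], [-0.11, 0.15, -0.34]]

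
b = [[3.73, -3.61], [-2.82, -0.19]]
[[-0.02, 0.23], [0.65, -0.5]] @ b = [[-0.72, 0.03], [3.83, -2.25]]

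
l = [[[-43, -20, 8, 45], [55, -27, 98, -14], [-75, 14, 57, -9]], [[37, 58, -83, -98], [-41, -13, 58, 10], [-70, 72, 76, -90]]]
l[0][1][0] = 55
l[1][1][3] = 10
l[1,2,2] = 76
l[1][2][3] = -90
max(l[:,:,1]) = 72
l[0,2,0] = -75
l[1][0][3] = -98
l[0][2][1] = 14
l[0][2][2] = 57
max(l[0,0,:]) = 45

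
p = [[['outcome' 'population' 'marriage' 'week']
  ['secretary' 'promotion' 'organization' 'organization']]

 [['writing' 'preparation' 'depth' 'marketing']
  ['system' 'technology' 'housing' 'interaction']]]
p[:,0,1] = ['population', 'preparation']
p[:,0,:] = [['outcome', 'population', 'marriage', 'week'], ['writing', 'preparation', 'depth', 'marketing']]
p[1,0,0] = 'writing'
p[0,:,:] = [['outcome', 'population', 'marriage', 'week'], ['secretary', 'promotion', 'organization', 'organization']]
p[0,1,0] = 'secretary'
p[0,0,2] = 'marriage'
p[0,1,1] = 'promotion'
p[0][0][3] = 'week'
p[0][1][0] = 'secretary'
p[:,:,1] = [['population', 'promotion'], ['preparation', 'technology']]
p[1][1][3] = 'interaction'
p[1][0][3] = 'marketing'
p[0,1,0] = 'secretary'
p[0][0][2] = 'marriage'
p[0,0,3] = 'week'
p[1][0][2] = 'depth'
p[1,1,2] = 'housing'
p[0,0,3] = 'week'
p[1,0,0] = 'writing'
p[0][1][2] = 'organization'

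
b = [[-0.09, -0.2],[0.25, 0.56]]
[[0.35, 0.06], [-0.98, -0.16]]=b @ [[0.05, -0.33], [-1.77, -0.14]]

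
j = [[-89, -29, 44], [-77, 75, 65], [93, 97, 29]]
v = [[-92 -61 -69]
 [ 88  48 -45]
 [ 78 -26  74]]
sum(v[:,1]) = -39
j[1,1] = 75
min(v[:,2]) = -69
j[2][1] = 97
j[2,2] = 29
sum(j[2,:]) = 219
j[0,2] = 44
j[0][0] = -89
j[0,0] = -89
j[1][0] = -77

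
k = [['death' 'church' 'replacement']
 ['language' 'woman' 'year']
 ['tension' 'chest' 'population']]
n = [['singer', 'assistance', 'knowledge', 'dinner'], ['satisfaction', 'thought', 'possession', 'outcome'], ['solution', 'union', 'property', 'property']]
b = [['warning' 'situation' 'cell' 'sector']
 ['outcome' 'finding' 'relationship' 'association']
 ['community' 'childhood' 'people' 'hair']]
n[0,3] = 'dinner'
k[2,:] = ['tension', 'chest', 'population']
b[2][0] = 'community'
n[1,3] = 'outcome'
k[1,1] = 'woman'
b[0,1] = 'situation'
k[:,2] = ['replacement', 'year', 'population']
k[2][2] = 'population'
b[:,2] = ['cell', 'relationship', 'people']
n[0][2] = 'knowledge'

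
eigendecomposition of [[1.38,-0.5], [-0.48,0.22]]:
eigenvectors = [[0.94, 0.35], [-0.34, 0.94]]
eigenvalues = [1.56, 0.04]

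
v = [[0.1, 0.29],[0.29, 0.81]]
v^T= [[0.1, 0.29], [0.29, 0.81]]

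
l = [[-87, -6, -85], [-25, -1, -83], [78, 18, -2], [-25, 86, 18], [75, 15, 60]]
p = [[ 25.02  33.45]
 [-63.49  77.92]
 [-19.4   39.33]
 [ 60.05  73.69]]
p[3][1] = 73.69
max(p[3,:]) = 73.69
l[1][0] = -25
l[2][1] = 18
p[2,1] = 39.33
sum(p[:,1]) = 224.39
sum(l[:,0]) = 16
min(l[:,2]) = -85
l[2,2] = -2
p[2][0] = -19.4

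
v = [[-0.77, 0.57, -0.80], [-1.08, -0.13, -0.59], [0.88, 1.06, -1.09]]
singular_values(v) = [1.85, 1.64, 0.24]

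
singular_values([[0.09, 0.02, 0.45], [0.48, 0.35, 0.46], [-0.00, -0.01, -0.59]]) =[0.97, 0.43, 0.04]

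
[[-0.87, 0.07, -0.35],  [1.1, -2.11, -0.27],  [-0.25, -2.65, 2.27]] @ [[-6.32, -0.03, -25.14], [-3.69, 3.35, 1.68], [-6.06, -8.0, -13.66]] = [[7.36, 3.06, 26.77], [2.47, -4.94, -27.51], [-2.4, -27.03, -29.18]]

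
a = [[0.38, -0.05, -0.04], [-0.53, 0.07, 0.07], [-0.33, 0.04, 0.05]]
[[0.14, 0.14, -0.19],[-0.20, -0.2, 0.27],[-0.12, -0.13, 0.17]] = a@[[0.36, 0.33, -0.47], [0.16, 0.46, -0.38], [-0.23, -0.82, 0.64]]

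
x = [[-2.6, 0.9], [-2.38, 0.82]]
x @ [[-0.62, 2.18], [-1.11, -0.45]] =[[0.61, -6.07], [0.57, -5.56]]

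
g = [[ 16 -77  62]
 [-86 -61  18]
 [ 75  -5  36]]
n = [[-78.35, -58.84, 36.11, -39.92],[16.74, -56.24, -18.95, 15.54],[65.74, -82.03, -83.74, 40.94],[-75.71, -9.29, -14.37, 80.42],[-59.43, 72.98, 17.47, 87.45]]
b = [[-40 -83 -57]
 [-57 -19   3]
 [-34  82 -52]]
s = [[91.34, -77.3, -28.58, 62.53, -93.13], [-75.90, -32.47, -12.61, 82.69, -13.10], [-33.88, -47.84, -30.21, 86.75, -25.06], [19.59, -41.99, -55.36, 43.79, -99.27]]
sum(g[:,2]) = 116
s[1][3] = 82.69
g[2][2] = 36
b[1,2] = 3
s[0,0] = 91.34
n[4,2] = 17.47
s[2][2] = -30.21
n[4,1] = 72.98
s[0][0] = 91.34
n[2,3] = 40.94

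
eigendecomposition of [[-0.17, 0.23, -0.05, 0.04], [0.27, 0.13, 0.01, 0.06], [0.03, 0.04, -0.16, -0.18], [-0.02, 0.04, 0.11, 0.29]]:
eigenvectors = [[-0.85, 0.41, -0.25, 0.15], [0.53, 0.76, -0.60, -0.21], [-0.04, -0.1, -0.42, -0.92], [-0.06, 0.49, 0.64, 0.29]]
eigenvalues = [-0.31, 0.31, 0.19, -0.1]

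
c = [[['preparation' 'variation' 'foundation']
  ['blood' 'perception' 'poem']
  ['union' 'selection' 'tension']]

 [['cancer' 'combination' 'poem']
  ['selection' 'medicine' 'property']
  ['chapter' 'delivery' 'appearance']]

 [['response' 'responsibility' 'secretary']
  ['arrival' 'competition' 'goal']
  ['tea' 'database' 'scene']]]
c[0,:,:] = [['preparation', 'variation', 'foundation'], ['blood', 'perception', 'poem'], ['union', 'selection', 'tension']]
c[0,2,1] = 'selection'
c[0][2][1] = 'selection'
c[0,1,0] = 'blood'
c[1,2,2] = 'appearance'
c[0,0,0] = 'preparation'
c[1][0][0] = 'cancer'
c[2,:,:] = [['response', 'responsibility', 'secretary'], ['arrival', 'competition', 'goal'], ['tea', 'database', 'scene']]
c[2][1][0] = 'arrival'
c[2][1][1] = 'competition'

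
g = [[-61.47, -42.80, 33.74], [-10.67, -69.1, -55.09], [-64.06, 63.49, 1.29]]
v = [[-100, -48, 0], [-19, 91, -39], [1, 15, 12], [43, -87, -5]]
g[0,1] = -42.8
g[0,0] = -61.47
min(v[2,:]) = 1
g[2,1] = 63.49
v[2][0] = 1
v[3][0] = 43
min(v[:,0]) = -100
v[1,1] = 91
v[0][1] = -48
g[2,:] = [-64.06, 63.49, 1.29]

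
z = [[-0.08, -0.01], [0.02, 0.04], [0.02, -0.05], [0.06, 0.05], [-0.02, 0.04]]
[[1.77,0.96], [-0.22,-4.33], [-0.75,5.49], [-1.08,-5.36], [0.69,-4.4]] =z@[[-22.86, 1.60], [5.91, -109.12]]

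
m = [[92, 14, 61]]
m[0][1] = 14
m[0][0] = 92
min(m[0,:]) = 14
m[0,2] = 61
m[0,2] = 61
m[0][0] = 92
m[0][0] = 92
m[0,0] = 92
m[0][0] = 92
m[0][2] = 61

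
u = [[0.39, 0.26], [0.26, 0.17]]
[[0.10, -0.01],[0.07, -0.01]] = u @ [[0.28,  -0.17], [-0.04,  0.22]]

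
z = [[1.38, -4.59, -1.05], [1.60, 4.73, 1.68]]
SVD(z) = [[-0.68, 0.74], [0.74, 0.68]] @ diag([6.87468640322211, 2.1375188554380116]) @ [[0.04,  0.96,  0.28], [0.98,  -0.09,  0.17]]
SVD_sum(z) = [[-0.17, -4.45, -1.32], [0.18, 4.86, 1.44]] + [[1.55,-0.14,0.27], [1.42,-0.13,0.24]]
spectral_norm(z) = 6.87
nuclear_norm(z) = 9.01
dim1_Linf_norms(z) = [4.59, 4.73]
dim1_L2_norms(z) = [4.91, 5.27]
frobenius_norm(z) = 7.20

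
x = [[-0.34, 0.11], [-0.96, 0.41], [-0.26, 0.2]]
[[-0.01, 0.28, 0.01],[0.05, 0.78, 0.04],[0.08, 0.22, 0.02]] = x @ [[0.29, -0.8, -0.00], [0.79, 0.04, 0.09]]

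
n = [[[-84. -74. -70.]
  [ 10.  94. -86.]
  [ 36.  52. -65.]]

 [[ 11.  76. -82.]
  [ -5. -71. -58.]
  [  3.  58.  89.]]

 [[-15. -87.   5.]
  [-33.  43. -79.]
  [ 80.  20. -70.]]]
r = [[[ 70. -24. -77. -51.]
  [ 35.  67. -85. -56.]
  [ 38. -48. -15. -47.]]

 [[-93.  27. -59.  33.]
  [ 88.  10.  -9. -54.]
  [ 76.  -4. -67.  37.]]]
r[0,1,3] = -56.0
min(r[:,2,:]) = -67.0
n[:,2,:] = [[36.0, 52.0, -65.0], [3.0, 58.0, 89.0], [80.0, 20.0, -70.0]]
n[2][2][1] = 20.0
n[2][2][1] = 20.0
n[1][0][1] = 76.0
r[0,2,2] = -15.0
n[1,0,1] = 76.0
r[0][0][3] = -51.0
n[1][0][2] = -82.0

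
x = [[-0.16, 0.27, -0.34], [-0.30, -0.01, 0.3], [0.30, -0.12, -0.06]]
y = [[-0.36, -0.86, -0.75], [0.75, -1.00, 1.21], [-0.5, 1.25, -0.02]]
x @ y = [[0.43,-0.56,0.45], [-0.05,0.64,0.21], [-0.17,-0.21,-0.37]]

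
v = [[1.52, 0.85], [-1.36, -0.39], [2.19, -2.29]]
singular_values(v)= [3.32, 2.01]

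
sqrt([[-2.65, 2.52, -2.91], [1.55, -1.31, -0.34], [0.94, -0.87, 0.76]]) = [[(-0.41+1.27j), 0.62-1.16j, (-2.34+0.78j)], [(-0.39-0.98j), 0.61+0.89j, -2.27-0.60j], [(0.09-0.48j), (-0.1+0.44j), 0.43-0.29j]]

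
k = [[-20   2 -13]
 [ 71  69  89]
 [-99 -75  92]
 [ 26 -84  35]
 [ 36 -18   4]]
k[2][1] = -75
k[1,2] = 89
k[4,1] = -18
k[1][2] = 89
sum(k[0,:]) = -31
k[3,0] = 26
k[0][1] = 2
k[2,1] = -75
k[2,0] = -99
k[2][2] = 92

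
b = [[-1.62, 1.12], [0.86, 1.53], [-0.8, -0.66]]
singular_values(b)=[2.01, 2.0]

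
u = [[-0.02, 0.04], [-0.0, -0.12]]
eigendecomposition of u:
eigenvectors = [[1.00, -0.37], [0.0, 0.93]]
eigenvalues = [-0.02, -0.12]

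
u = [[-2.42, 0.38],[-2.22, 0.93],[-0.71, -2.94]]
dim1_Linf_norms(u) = [2.42, 2.22, 2.94]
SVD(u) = [[-0.69, 0.21], [-0.70, 0.01], [0.16, 0.98]] @ diag([3.4182928898525007, 3.042543955176957]) @ [[0.91, -0.40], [-0.4, -0.91]]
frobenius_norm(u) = 4.58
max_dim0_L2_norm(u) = 3.36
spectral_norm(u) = 3.42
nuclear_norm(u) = 6.46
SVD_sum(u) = [[-2.17, 0.96], [-2.2, 0.97], [0.49, -0.22]] + [[-0.25, -0.58],[-0.02, -0.04],[-1.20, -2.72]]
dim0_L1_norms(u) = [5.35, 4.25]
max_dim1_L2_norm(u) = 3.02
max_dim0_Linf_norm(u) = 2.94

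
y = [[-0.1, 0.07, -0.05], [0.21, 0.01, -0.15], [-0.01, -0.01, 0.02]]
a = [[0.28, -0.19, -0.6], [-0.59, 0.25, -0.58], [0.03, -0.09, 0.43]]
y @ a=[[-0.07, 0.04, -0.0],[0.05, -0.02, -0.20],[0.0, -0.00, 0.02]]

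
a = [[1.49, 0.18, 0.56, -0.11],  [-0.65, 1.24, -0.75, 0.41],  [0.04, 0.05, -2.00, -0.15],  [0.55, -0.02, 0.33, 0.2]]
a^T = [[1.49, -0.65, 0.04, 0.55], [0.18, 1.24, 0.05, -0.02], [0.56, -0.75, -2.0, 0.33], [-0.11, 0.41, -0.15, 0.2]]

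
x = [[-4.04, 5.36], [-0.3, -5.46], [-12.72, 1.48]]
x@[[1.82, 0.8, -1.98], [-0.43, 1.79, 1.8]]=[[-9.66, 6.36, 17.65], [1.8, -10.01, -9.23], [-23.79, -7.53, 27.85]]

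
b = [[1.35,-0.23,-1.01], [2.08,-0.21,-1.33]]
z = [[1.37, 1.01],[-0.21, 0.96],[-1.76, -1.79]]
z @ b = [[3.95,  -0.53,  -2.73],[1.71,  -0.15,  -1.06],[-6.1,  0.78,  4.16]]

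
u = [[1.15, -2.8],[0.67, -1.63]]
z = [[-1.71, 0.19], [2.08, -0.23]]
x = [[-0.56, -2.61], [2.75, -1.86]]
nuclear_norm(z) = 2.71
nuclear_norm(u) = 3.50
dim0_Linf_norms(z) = [2.08, 0.23]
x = u + z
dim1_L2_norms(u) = [3.03, 1.76]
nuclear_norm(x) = 5.88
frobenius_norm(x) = 4.26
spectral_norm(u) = 3.50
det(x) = 8.22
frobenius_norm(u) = 3.50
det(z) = -0.00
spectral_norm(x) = 3.59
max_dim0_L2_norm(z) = 2.69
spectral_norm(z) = 2.71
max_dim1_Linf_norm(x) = 2.75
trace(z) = -1.94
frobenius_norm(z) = 2.71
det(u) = 0.00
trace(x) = -2.42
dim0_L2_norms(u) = [1.33, 3.24]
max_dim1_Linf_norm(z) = 2.08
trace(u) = -0.48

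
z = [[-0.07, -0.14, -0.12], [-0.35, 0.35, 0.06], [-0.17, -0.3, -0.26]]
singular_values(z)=[0.55, 0.41, 0.0]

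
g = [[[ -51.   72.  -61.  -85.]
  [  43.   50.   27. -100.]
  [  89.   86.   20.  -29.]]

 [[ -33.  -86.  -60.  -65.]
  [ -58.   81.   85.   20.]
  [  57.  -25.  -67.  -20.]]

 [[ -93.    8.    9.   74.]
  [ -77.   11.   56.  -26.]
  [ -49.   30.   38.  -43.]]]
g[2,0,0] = -93.0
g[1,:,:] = [[-33.0, -86.0, -60.0, -65.0], [-58.0, 81.0, 85.0, 20.0], [57.0, -25.0, -67.0, -20.0]]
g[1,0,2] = -60.0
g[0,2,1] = 86.0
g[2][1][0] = -77.0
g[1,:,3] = [-65.0, 20.0, -20.0]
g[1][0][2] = -60.0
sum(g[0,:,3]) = -214.0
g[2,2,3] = -43.0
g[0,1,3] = -100.0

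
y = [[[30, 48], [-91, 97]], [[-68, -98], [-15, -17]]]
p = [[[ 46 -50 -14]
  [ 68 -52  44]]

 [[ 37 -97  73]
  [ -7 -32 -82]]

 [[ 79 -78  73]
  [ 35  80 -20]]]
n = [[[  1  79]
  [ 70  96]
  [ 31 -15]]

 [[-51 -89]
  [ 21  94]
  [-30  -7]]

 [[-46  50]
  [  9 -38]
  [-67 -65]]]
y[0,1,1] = 97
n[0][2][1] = -15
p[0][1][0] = 68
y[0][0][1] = 48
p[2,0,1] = -78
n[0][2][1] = -15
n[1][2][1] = -7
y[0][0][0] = 30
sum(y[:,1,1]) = 80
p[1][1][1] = -32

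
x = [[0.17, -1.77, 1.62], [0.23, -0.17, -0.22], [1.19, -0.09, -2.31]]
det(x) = -0.12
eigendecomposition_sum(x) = [[-0.43, -0.25, 1.16], [0.11, 0.06, -0.3], [0.94, 0.53, -2.5]] + [[0.65, -1.86, 0.53], [0.14, -0.40, 0.11], [0.27, -0.78, 0.22]] + [[-0.05, 0.34, -0.06], [-0.02, 0.16, -0.03], [-0.02, 0.16, -0.03]]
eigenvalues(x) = [-2.87, 0.47, 0.09]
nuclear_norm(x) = 4.86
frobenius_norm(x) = 3.56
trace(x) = -2.31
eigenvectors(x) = [[0.42, -0.90, -0.83], [-0.11, -0.19, -0.4], [-0.9, -0.38, -0.40]]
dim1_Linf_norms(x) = [1.77, 0.23, 2.31]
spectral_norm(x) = 3.12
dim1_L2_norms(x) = [2.41, 0.36, 2.6]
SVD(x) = [[0.65, 0.75, 0.09], [-0.06, 0.17, -0.98], [-0.76, 0.63, 0.16]] @ diag([3.118990052829346, 1.7170042828181193, 0.02230119135442401]) @ [[-0.26, -0.34, 0.90], [0.54, -0.83, -0.16], [-0.8, -0.44, -0.40]]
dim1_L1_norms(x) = [3.56, 0.62, 3.59]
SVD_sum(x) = [[-0.52, -0.70, 1.83], [0.05, 0.07, -0.18], [0.61, 0.81, -2.13]] + [[0.70, -1.07, -0.21], [0.16, -0.25, -0.05], [0.58, -0.90, -0.18]] + [[-0.0, -0.00, -0.0], [0.02, 0.01, 0.01], [-0.0, -0.00, -0.0]]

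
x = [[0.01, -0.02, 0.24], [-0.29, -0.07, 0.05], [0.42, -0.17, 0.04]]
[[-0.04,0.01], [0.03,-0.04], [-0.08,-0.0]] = x @ [[-0.14, 0.08], [0.09, 0.24], [-0.15, 0.06]]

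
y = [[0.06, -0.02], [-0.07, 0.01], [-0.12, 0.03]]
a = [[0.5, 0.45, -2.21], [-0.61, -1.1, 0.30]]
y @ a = [[0.04, 0.05, -0.14], [-0.04, -0.04, 0.16], [-0.08, -0.09, 0.27]]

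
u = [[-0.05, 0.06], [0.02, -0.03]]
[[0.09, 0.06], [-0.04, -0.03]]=u @[[-1.41, -0.73], [0.33, 0.47]]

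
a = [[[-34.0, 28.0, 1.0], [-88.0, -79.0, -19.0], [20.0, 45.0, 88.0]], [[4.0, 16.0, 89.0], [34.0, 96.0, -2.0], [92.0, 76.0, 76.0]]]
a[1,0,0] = 4.0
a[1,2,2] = 76.0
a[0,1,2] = -19.0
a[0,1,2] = -19.0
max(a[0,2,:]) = 88.0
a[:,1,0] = [-88.0, 34.0]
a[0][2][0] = 20.0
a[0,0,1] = 28.0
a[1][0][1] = 16.0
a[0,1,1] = -79.0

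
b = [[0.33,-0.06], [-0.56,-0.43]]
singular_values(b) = [0.75, 0.24]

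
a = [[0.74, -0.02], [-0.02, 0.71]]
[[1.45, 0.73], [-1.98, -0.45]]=a @ [[1.89, 0.97], [-2.73, -0.6]]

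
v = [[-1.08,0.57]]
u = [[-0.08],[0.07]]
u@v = [[0.09, -0.05],[-0.08, 0.04]]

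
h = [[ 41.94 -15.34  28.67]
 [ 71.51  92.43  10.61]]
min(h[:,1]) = -15.34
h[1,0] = 71.51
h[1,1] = 92.43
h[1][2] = 10.61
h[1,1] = 92.43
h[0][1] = -15.34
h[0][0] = 41.94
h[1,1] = 92.43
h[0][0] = 41.94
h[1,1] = 92.43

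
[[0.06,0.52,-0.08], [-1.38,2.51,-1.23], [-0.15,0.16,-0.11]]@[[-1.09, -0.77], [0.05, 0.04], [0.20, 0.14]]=[[-0.06, -0.04],[1.38, 0.99],[0.15, 0.11]]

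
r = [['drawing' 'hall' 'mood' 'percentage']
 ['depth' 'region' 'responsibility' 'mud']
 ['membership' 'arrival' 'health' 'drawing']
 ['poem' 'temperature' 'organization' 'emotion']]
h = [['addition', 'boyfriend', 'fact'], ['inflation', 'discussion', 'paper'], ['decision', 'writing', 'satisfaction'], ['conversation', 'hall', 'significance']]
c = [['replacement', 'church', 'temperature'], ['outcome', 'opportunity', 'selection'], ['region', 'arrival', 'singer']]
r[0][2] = 'mood'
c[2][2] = 'singer'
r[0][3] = 'percentage'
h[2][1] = 'writing'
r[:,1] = ['hall', 'region', 'arrival', 'temperature']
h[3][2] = 'significance'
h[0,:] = ['addition', 'boyfriend', 'fact']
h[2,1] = 'writing'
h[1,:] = ['inflation', 'discussion', 'paper']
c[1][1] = 'opportunity'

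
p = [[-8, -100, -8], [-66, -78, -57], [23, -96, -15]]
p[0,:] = [-8, -100, -8]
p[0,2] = -8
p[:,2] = [-8, -57, -15]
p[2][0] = 23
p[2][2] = -15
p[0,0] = -8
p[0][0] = -8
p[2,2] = -15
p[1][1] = -78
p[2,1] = -96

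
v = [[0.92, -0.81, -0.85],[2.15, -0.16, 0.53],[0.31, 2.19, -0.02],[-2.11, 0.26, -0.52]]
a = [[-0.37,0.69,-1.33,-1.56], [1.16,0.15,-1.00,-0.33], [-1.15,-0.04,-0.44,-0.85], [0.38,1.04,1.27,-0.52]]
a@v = [[4.02, -3.13, 1.52], [1.78, -3.24, -0.71], [0.51, -0.25, 1.41], [4.08, 2.17, 0.47]]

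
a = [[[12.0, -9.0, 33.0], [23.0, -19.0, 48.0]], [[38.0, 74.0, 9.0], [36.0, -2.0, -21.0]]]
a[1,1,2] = -21.0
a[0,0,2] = 33.0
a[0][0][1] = -9.0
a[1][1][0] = 36.0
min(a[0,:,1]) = -19.0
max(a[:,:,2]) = 48.0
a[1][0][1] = 74.0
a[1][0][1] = 74.0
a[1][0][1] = 74.0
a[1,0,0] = 38.0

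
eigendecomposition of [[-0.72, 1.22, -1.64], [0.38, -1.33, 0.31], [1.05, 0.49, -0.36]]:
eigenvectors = [[-0.72+0.00j,  (-0.72-0j),  (0.62+0j)], [(0.01+0.21j),  0.01-0.21j,  -0.75+0.00j], [(0.13+0.65j),  0.13-0.65j,  (-0.24+0j)]]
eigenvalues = [(-0.43+1.13j), (-0.43-1.13j), (-1.55+0j)]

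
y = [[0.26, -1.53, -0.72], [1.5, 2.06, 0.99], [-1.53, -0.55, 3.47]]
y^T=[[0.26,1.5,-1.53],[-1.53,2.06,-0.55],[-0.72,0.99,3.47]]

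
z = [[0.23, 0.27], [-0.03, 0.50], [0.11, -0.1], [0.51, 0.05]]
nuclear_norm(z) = 1.15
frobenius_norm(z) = 0.81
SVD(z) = [[-0.57, -0.03], [-0.55, -0.7], [-0.00, 0.29], [-0.61, 0.66]] @ diag([0.6264814775822636, 0.5185758943938136]) @ [[-0.68,-0.73],[0.73,-0.68]]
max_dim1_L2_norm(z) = 0.51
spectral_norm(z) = 0.63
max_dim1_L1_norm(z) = 0.56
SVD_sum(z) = [[0.24,0.26], [0.24,0.25], [0.00,0.00], [0.26,0.28]] + [[-0.01, 0.01], [-0.27, 0.25], [0.11, -0.1], [0.25, -0.23]]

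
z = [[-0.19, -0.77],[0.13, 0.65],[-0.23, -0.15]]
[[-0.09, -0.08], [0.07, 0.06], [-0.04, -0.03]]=z @ [[0.11, 0.09],  [0.09, 0.08]]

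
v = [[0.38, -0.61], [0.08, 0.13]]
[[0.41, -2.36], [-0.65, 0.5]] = v @ [[-3.51,  -0.05], [-2.86,  3.84]]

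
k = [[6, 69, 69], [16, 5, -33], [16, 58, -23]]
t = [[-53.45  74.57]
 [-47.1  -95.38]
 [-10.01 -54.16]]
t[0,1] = 74.57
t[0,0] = -53.45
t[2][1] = -54.16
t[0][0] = -53.45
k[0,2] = 69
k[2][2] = -23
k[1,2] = -33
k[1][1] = 5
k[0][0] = 6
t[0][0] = -53.45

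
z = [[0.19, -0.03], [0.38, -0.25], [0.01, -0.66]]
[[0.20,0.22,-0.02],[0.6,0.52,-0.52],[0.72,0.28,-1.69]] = z @ [[0.86, 1.1, 0.32], [-1.08, -0.41, 2.57]]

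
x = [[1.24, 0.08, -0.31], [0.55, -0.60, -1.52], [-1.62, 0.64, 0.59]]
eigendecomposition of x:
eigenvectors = [[-0.59+0.00j,  (-0.03-0.12j),  -0.03+0.12j], [-0.55+0.00j,  (0.83+0j),  0.83-0.00j], [(0.59+0j),  -0.23-0.49j,  -0.23+0.49j]]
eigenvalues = [(1.62+0j), (-0.2+0.81j), (-0.2-0.81j)]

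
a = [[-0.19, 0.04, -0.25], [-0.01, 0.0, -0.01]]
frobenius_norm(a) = 0.32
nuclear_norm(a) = 0.32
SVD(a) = [[-1.00, -0.04], [-0.04, 1.0]] @ diag([0.3168489018991174, 0.002602568985345847]) @ [[0.60,-0.13,0.79], [-0.64,-0.67,0.38]]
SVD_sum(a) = [[-0.19, 0.04, -0.25], [-0.01, 0.00, -0.01]] + [[0.00, 0.0, -0.0], [-0.0, -0.00, 0.00]]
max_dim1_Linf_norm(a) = 0.25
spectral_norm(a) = 0.32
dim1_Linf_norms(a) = [0.25, 0.01]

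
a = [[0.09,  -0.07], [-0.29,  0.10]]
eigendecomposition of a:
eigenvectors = [[-0.45, 0.43], [-0.89, -0.90]]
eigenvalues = [-0.05, 0.24]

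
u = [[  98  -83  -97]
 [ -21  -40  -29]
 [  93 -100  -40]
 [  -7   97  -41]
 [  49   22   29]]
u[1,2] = -29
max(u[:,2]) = 29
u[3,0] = -7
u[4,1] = 22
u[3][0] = -7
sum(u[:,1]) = -104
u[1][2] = -29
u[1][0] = -21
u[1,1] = -40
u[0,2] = -97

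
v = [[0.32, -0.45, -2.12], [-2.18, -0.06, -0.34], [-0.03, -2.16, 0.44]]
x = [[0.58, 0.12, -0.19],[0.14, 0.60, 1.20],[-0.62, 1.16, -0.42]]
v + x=[[0.9, -0.33, -2.31], [-2.04, 0.54, 0.86], [-0.65, -1.0, 0.02]]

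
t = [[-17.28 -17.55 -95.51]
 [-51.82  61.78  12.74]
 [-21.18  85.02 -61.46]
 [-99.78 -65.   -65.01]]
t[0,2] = -95.51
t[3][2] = -65.01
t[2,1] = 85.02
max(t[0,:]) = -17.28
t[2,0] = -21.18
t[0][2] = -95.51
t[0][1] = -17.55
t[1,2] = 12.74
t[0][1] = -17.55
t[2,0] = -21.18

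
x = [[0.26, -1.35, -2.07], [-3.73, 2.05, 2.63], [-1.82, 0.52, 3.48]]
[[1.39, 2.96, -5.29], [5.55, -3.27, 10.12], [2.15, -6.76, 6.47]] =x@[[-2.23, -0.04, -0.8],  [-0.80, 1.05, 2.02],  [-0.43, -2.12, 1.14]]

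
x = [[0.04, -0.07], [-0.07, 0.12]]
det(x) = -0.00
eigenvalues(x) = [-0.0, 0.16]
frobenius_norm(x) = 0.16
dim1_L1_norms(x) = [0.11, 0.19]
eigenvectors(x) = [[-0.86, 0.5], [-0.5, -0.86]]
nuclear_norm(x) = 0.16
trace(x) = 0.16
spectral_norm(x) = 0.16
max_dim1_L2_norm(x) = 0.14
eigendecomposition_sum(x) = [[-0.00,-0.0], [-0.0,-0.0]] + [[0.04, -0.07], [-0.07, 0.12]]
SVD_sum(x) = [[0.04, -0.07], [-0.07, 0.12]] + [[-0.0, -0.0],[-0.0, -0.00]]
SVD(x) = [[-0.50,0.86], [0.86,0.5]] @ diag([0.16062257748298547, 0.0006225774829855043]) @ [[-0.50, 0.86], [-0.86, -0.50]]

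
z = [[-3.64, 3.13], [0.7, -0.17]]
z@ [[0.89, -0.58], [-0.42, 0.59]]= [[-4.55,3.96], [0.69,-0.51]]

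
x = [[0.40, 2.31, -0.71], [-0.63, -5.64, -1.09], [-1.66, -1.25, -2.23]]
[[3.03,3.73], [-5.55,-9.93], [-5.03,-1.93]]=x@ [[2.89, -0.48], [0.72, 1.77], [-0.3, 0.23]]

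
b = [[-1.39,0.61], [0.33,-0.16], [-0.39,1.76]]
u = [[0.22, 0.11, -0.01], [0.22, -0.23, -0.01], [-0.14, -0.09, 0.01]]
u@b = [[-0.27, 0.1], [-0.38, 0.15], [0.16, -0.05]]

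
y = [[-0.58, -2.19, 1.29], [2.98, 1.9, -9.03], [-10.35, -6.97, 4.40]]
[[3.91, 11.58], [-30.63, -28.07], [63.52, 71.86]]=y@[[-5.95, -4.08],[0.72, -3.62],[1.58, 1.00]]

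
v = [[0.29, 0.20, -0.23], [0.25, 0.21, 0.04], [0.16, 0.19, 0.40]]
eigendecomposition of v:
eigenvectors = [[-0.10+0.52j,(-0.1-0.52j),(0.63+0j)], [0.28+0.32j,0.28-0.32j,(-0.77+0j)], [(0.74+0j),(0.74-0j),(0.12+0j)]]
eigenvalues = [(0.45+0.19j), (0.45-0.19j), 0j]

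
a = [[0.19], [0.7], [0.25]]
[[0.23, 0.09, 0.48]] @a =[[0.23]]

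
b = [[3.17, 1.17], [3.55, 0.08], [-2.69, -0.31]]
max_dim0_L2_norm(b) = 5.47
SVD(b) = [[-0.6,0.78], [-0.63,-0.61], [0.49,0.16]] @ diag([5.539404757985182, 0.8209110348942344]) @ [[-0.99, -0.16], [-0.16, 0.99]]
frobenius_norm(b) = 5.60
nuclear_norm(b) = 6.36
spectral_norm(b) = 5.54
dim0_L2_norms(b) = [5.47, 1.21]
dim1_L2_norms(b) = [3.38, 3.55, 2.71]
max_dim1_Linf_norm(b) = 3.55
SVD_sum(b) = [[3.27, 0.54],[3.47, 0.57],[-2.67, -0.44]] + [[-0.1, 0.63], [0.08, -0.49], [-0.02, 0.13]]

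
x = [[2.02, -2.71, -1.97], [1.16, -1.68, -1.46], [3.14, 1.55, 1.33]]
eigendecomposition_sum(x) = [[(1+1.18j), (-1.35+0.39j), -0.98+0.24j], [0.70+0.91j, -1.01+0.24j, (-0.73+0.14j)], [1.40-1.85j, (1.01+1.84j), (0.67+1.36j)]] + [[1.00-1.18j,(-1.35-0.39j),(-0.98-0.24j)], [(0.7-0.91j),-1.01-0.24j,(-0.73-0.14j)], [(1.4+1.85j),(1.01-1.84j),(0.67-1.36j)]] + [[0.01-0.00j, (-0.01+0j), (-0+0j)],[-0.24+0.00j, 0.33-0.00j, 0.01-0.00j],[(0.34-0j), -0.47+0.00j, -0.01+0.00j]]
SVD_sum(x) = [[1.63, -2.79, -2.16], [1.05, -1.80, -1.39], [-0.23, 0.39, 0.3]] + [[0.4, 0.14, 0.12],[0.11, 0.04, 0.03],[3.37, 1.16, 1.03]] + [[-0.00, -0.05, 0.07], [0.0, 0.08, -0.1], [0.0, 0.0, -0.0]]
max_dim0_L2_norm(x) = 3.91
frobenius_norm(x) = 5.97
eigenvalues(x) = [(0.67+2.79j), (0.67-2.79j), (0.33+0j)]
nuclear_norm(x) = 8.55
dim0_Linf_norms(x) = [3.14, 2.71, 1.97]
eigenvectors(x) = [[0.11-0.50j, 0.11+0.50j, (0.03+0j)], [(0.1-0.37j), 0.10+0.37j, -0.58+0.00j], [-0.77+0.00j, -0.77-0.00j, 0.82+0.00j]]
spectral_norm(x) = 4.65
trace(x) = 1.67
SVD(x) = [[-0.84, 0.12, -0.54], [-0.54, 0.03, 0.84], [0.12, 0.99, 0.04]] @ diag([4.654678435403652, 3.734345015520791, 0.15695849146582147]) @ [[-0.42, 0.72, 0.56], [0.91, 0.31, 0.28], [0.03, 0.62, -0.78]]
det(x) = 2.73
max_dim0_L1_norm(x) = 6.32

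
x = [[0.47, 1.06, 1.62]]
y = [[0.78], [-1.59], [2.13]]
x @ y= [[2.13]]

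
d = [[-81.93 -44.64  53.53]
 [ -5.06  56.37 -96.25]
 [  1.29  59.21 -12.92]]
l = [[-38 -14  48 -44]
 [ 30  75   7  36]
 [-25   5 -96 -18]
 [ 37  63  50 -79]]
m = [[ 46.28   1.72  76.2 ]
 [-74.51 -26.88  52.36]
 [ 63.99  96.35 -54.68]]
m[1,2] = 52.36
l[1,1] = 75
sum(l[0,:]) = -48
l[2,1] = 5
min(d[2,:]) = -12.92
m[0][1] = 1.72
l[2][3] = -18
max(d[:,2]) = 53.53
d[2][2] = -12.92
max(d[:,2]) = 53.53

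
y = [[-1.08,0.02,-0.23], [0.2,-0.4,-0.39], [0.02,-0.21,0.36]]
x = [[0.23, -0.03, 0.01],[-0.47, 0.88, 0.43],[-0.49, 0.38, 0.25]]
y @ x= [[-0.15,-0.04,-0.06], [0.43,-0.51,-0.27], [-0.07,-0.05,-0.00]]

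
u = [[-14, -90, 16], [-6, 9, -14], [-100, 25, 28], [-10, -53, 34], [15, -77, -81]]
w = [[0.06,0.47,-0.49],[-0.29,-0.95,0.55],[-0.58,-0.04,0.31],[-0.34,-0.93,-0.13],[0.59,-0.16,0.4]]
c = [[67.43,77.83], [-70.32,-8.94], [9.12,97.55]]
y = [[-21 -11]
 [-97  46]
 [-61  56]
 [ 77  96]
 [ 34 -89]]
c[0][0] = 67.43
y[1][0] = -97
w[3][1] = -0.931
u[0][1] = -90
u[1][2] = -14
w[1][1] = -0.949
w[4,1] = -0.165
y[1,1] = 46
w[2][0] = -0.582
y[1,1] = 46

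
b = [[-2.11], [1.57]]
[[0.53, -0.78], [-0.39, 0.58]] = b @ [[-0.25, 0.37]]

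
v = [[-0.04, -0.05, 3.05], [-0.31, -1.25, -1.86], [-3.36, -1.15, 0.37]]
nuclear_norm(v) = 8.17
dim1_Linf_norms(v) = [3.05, 1.86, 3.36]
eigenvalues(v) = [(0.25+2.88j), (0.25-2.88j), (-1.42+0j)]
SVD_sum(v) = [[-1.41, -0.22, 2.12], [0.70, 0.11, -1.05], [-1.25, -0.20, 1.88]] + [[1.18, 0.64, 0.85], [-1.28, -0.69, -0.93], [-2.05, -1.1, -1.48]] + [[0.19, -0.46, 0.08], [0.28, -0.67, 0.11], [-0.06, 0.15, -0.03]]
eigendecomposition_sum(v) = [[-0.14+1.70j, (-0.24+0.47j), 1.50-0.07j], [0.28-0.91j, (0.19-0.23j), (-0.83-0.14j)], [-1.62+0.02j, -0.46-0.19j, (0.2+1.41j)]] + [[(-0.14-1.7j), (-0.24-0.47j), (1.5+0.07j)],[(0.28+0.91j), 0.19+0.23j, (-0.83+0.14j)],[(-1.62-0.02j), -0.46+0.19j, (0.2-1.41j)]] + [[(0.23-0j), (0.44-0j), (0.06-0j)],[(-0.87+0j), (-1.63+0j), (-0.21+0j)],[-0.12+0.00j, (-0.23+0j), (-0.03+0j)]]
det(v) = -11.94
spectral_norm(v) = 3.64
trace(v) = -0.92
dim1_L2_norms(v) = [3.05, 2.26, 3.57]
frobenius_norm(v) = 5.21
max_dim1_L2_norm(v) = 3.57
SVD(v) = [[-0.70, -0.44, 0.56], [0.35, 0.48, 0.81], [-0.62, 0.76, -0.18]] @ diag([3.6388253714790495, 3.6210563075844355, 0.9059255671319365]) @ [[0.55,0.09,-0.83], [-0.74,-0.4,-0.54], [0.38,-0.91,0.16]]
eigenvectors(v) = [[(-0.67+0j), -0.67-0.00j, (0.26+0j)], [0.37+0.08j, 0.37-0.08j, -0.96+0.00j], [-0.06-0.63j, -0.06+0.63j, -0.13+0.00j]]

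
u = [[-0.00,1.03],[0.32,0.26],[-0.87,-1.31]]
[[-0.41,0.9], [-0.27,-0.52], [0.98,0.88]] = u@[[-0.52, -2.32], [-0.40, 0.87]]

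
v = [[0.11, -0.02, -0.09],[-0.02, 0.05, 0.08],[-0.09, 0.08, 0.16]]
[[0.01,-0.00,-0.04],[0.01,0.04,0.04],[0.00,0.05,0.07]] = v@[[0.19,0.15,0.04],  [0.15,0.81,0.01],  [0.04,0.01,0.48]]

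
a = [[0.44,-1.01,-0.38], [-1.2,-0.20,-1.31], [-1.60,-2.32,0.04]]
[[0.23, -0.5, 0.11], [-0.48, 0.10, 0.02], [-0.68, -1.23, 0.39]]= a@[[0.45, -0.02, -0.04], [-0.02, 0.54, -0.14], [-0.04, -0.14, 0.04]]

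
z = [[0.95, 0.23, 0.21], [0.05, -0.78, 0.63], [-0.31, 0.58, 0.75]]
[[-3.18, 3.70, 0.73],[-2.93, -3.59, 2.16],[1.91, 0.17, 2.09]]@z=[[-3.06, -3.19, 2.21], [-3.63, 3.38, -1.26], [1.18, 1.52, 2.08]]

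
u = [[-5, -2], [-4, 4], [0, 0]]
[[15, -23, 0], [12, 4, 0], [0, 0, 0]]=u@ [[-3, 3, 0], [0, 4, 0]]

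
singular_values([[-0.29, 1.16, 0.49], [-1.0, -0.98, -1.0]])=[1.95, 0.91]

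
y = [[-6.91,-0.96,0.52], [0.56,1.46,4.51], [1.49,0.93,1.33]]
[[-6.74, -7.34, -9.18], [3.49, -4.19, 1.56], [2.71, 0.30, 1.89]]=y @ [[0.84, 0.85, 1.54], [1.14, 0.82, -1.22], [0.3, -1.3, 0.55]]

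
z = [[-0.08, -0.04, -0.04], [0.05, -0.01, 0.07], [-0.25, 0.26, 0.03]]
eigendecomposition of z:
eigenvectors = [[0.2, -0.35, -0.20], [-0.46, -0.60, 0.31], [0.87, 0.72, 0.93]]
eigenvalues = [-0.16, -0.07, 0.17]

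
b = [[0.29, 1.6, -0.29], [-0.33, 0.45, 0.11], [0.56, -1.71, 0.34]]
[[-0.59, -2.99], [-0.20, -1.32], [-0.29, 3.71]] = b@[[-0.98,0.63],[-0.60,-2.19],[-2.26,-1.15]]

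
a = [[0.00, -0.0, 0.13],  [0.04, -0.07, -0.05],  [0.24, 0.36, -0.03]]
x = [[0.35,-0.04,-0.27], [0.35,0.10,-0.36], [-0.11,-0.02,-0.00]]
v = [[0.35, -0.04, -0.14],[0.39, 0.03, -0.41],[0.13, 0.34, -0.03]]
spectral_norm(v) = 0.68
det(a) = 0.00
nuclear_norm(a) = 0.64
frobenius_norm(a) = 0.46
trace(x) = 0.45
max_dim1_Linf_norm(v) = 0.41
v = a + x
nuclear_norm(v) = 1.16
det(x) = -0.01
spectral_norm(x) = 0.67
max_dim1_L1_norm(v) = 0.83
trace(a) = -0.10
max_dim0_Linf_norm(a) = 0.36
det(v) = 0.03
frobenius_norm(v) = 0.77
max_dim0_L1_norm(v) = 0.87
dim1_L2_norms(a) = [0.13, 0.09, 0.43]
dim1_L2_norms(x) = [0.44, 0.51, 0.11]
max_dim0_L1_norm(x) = 0.81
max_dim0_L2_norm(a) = 0.37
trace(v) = 0.35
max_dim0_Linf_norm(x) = 0.36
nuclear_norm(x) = 0.85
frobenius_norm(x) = 0.69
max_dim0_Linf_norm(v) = 0.41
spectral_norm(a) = 0.44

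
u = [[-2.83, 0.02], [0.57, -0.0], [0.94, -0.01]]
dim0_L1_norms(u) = [4.34, 0.03]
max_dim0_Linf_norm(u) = 2.83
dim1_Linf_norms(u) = [2.83, 0.57, 0.94]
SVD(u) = [[-0.93,0.05], [0.19,-0.78], [0.31,0.62]] @ diag([3.036094956661498, 0.005235850897637055]) @ [[1.00, -0.01],  [-0.01, -1.00]]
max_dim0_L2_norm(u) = 3.04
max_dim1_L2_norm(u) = 2.83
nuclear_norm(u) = 3.04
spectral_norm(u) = 3.04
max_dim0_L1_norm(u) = 4.34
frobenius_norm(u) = 3.04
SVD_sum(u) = [[-2.83, 0.02], [0.57, -0.0], [0.94, -0.01]] + [[-0.00, -0.0],[0.0, 0.00],[-0.0, -0.0]]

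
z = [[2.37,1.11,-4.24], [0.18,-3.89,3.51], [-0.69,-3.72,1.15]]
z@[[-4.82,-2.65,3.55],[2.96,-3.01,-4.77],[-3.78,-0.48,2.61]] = [[7.89,-7.59,-7.95], [-25.65,9.55,28.36], [-12.03,12.47,18.30]]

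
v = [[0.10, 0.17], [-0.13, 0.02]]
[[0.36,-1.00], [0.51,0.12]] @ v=[[0.17,0.04],[0.04,0.09]]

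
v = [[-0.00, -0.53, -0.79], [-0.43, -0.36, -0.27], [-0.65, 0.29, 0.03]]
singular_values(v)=[1.07, 0.78, 0.22]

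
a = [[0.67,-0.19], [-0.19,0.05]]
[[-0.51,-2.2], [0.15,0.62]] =a @[[-1.25,  -2.86], [-1.73,  1.51]]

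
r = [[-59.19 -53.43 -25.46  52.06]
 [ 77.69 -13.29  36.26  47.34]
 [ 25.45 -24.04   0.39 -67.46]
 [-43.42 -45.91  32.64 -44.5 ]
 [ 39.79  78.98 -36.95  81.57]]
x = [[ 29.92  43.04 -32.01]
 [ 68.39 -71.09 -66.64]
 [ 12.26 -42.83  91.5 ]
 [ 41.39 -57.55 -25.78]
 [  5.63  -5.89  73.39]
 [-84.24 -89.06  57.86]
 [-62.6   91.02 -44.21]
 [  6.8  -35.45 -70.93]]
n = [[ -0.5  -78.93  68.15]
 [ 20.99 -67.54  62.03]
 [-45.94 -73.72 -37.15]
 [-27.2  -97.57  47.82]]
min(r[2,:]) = -67.46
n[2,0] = -45.94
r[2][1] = -24.04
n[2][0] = -45.94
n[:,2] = [68.15, 62.03, -37.15, 47.82]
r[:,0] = [-59.19, 77.69, 25.45, -43.42, 39.79]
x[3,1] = -57.55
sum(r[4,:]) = 163.39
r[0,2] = -25.46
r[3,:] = [-43.42, -45.91, 32.64, -44.5]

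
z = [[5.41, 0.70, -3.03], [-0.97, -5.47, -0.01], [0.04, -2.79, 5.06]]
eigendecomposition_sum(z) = [[(-0+0j),  (-0.05+0j),  -0.00+0.00j], [(-0.48+0j),  -5.44+0.00j,  (-0.14+0j)], [(-0.13+0j),  (-1.44+0j),  -0.04+0.00j]] + [[(2.71-0.04j),0.38-2.25j,-1.51+8.52j],[(-0.24+0.03j),(-0.02+0.21j),(0.07-0.78j)],[0.08-0.83j,-0.68-0.19j,2.55+0.76j]] + [[2.71+0.04j, 0.38+2.25j, -1.51-8.52j], [(-0.24-0.03j), (-0.02-0.21j), (0.07+0.78j)], [(0.08+0.83j), -0.68+0.19j, 2.55-0.76j]]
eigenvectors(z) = [[-0.01+0.00j, -0.95+0.00j, (-0.95-0j)],[-0.97+0.00j, 0.09-0.01j, 0.09+0.01j],[-0.26+0.00j, -0.03+0.29j, (-0.03-0.29j)]]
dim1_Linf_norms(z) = [5.41, 5.47, 5.06]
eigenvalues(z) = [(-5.48+0j), (5.24+0.93j), (5.24-0.93j)]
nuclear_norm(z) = 16.85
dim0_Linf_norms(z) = [5.41, 5.47, 5.06]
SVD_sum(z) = [[2.41, 2.99, -3.15], [-1.82, -2.26, 2.38], [-2.36, -2.93, 3.09]] + [[2.17, -2.65, -0.86], [2.16, -2.64, -0.85], [0.55, -0.67, -0.22]] + [[0.83, 0.36, 0.98], [-1.31, -0.57, -1.54], [1.86, 0.81, 2.19]]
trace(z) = 5.00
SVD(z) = [[-0.63, -0.7, 0.34], [0.48, -0.69, -0.54], [0.62, -0.18, 0.77]] @ diag([7.905996584465713, 5.061888441661606, 3.881069879632303]) @ [[-0.49, -0.60, 0.63], [-0.61, 0.75, 0.24], [0.62, 0.27, 0.73]]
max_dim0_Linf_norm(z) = 5.47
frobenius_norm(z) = 10.16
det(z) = -155.32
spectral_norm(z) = 7.91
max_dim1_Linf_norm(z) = 5.47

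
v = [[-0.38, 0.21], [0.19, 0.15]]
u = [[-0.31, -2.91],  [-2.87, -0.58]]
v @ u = [[-0.48, 0.98], [-0.49, -0.64]]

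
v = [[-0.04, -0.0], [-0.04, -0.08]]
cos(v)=[[1.00, 0.0], [-0.00, 1.00]]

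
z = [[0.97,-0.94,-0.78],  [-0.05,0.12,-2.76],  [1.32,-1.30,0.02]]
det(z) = 0.02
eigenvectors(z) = [[0.22, -0.70, 0.49], [-0.78, -0.71, 0.8], [0.59, -0.02, 0.35]]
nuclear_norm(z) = 5.16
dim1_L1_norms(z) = [2.69, 2.93, 2.64]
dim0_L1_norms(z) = [2.34, 2.36, 3.56]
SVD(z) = [[-0.36, 0.51, -0.78],[-0.92, -0.31, 0.22],[-0.13, 0.8, 0.58]] @ diag([2.894878983156834, 2.2627124666006617, 0.002822475296811806]) @ [[-0.17, 0.14, 0.98], [0.69, -0.69, 0.22], [0.7, 0.71, 0.02]]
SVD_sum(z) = [[0.17, -0.15, -1.03], [0.44, -0.37, -2.61], [0.06, -0.05, -0.37]] + [[0.8, -0.79, 0.25],[-0.49, 0.49, -0.15],[1.26, -1.25, 0.39]] + [[-0.0, -0.00, -0.00],[0.0, 0.0, 0.0],[0.00, 0.00, 0.00]]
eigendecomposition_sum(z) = [[0.31, -0.32, 0.29], [-1.12, 1.13, -1.02], [0.85, -0.86, 0.78]] + [[-0.01, 0.00, 0.01], [-0.01, 0.00, 0.01], [-0.0, 0.0, 0.0]] + [[0.67, -0.63, -1.07], [1.08, -1.02, -1.74], [0.47, -0.44, -0.76]]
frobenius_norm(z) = 3.67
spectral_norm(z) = 2.89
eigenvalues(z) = [2.22, -0.01, -1.11]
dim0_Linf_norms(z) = [1.32, 1.3, 2.76]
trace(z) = 1.11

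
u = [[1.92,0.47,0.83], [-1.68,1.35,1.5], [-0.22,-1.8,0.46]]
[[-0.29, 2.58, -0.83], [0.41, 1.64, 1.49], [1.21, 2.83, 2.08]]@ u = [[-4.71, 4.84, 3.25], [-2.3, -0.28, 3.49], [-2.89, 0.65, 6.21]]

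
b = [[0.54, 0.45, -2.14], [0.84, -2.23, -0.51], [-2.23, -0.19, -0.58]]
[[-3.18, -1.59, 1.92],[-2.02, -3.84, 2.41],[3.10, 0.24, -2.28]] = b @ [[-1.67, -0.46, 1.24],[0.03, 1.34, -0.46],[1.07, 0.91, -0.68]]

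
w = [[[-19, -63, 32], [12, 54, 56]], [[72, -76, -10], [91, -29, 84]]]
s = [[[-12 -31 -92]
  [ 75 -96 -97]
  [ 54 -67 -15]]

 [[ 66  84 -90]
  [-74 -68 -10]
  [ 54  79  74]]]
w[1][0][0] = 72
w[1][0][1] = -76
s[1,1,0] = -74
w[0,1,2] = 56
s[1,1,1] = -68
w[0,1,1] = 54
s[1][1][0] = -74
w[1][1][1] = -29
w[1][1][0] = 91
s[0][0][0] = -12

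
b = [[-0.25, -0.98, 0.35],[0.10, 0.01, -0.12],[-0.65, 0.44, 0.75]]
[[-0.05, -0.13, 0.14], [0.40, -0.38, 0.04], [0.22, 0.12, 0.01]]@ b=[[-0.09, 0.11, 0.10],[-0.16, -0.38, 0.22],[-0.05, -0.21, 0.07]]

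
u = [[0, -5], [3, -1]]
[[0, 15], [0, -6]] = u@[[0, -3], [0, -3]]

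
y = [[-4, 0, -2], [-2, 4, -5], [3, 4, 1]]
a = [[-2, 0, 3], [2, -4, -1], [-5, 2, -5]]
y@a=[[18, -4, -2], [37, -26, 15], [-3, -14, 0]]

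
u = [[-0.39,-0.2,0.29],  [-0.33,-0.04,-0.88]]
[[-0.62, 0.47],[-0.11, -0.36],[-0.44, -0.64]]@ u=[[0.09, 0.11, -0.59], [0.16, 0.04, 0.28], [0.38, 0.11, 0.44]]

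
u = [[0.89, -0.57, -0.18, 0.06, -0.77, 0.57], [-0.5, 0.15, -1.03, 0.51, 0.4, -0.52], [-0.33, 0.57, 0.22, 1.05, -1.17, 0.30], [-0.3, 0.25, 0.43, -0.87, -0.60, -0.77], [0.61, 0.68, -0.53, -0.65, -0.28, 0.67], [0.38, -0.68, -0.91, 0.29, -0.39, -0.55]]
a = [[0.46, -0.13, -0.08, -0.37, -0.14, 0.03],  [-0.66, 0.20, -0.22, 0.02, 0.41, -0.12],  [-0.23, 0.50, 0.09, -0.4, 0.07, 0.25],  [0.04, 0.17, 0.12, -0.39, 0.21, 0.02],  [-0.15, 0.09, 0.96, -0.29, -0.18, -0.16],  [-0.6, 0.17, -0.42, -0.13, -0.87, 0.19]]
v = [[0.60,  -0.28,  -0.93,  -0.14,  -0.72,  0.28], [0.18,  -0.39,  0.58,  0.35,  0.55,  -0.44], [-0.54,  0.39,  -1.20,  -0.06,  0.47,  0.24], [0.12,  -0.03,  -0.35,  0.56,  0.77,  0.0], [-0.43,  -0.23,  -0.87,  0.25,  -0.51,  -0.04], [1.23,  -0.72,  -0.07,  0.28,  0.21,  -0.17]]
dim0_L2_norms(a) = [1.04, 0.61, 1.08, 0.74, 1.01, 0.37]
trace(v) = -1.11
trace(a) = 0.37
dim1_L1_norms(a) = [1.21, 1.63, 1.54, 0.95, 1.83, 2.38]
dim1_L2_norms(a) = [0.63, 0.84, 0.73, 0.49, 1.05, 1.17]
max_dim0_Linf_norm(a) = 0.96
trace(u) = -0.44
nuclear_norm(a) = 4.35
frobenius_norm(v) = 3.13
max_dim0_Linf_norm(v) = 1.23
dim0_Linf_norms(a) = [0.66, 0.5, 0.96, 0.4, 0.87, 0.25]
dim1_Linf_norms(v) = [0.93, 0.58, 1.2, 0.77, 0.87, 1.23]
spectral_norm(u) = 1.92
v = u @ a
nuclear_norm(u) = 8.10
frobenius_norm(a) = 2.09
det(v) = 0.00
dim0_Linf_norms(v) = [1.23, 0.72, 1.2, 0.56, 0.77, 0.44]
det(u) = 0.87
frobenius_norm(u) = 3.64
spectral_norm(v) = 2.05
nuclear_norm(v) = 6.19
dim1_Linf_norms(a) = [0.46, 0.66, 0.5, 0.39, 0.96, 0.87]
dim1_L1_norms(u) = [3.04, 3.11, 3.64, 3.22, 3.42, 3.2]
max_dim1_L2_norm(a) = 1.17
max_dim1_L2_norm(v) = 1.48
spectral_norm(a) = 1.25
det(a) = 0.00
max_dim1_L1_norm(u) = 3.64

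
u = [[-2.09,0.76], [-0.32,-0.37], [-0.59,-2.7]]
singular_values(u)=[2.83, 2.19]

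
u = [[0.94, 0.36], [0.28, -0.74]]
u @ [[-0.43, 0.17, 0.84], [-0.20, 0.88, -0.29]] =[[-0.48,0.48,0.69], [0.03,-0.60,0.45]]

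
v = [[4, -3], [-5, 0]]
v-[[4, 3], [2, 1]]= [[0, -6], [-7, -1]]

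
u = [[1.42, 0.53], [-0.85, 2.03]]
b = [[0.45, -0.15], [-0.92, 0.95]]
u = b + [[0.97, 0.68],[0.07, 1.08]]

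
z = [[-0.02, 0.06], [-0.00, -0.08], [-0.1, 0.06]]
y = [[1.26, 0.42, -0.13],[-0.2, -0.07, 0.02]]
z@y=[[-0.04,-0.01,0.00],[0.02,0.01,-0.00],[-0.14,-0.05,0.01]]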